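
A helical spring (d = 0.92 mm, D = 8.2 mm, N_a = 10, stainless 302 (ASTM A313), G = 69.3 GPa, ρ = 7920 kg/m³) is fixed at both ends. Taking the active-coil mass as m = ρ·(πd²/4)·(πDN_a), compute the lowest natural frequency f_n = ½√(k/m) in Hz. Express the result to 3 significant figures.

k = Gd⁴/(8D³N_a) = (69.3×10³)(0.92⁴)/(8·8.2³·10) = 1.1255 N/mm = 1125.5 N/m
Wire length L = πDN_a = π·8.2·10 = 257.61 mm
m = ρ·(πd²/4)·L = 7920 × 0.66476×10⁻⁶ m² × 0.25761 m = 0.0013563 kg
f_n = ½√(k/m) = 0.5·√(1125.5/0.0013563) = 0.5·√(8.2985e+05) = 455.48 Hz

455 Hz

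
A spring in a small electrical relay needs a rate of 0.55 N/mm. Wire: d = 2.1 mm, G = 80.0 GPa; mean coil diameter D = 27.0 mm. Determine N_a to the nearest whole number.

N_a = Gd⁴/(8D³k) = (80.0×10³ × 2.1⁴)/(8 × 27.0³ × 0.55)
    = 1.55585e+06 / 86605.2 = 17.96 → 18 coils

18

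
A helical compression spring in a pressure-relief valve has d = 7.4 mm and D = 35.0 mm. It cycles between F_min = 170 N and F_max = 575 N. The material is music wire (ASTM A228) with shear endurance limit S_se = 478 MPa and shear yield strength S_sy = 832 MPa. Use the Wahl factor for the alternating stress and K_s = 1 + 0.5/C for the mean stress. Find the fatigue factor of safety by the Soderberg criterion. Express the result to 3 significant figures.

C = D/d = 35.0/7.4 = 4.7297; K_W = (4C−1)/(4C−4)+0.615/C = 1.3311; K_s = 1+0.5/C = 1.1057
F_a = (F_max−F_min)/2 = 202.5 N; F_m = (F_max+F_min)/2 = 372.5 N
τ_a = K_W·8F_aD/(πd³) = 1.3311 × 44.539 = 59.286 MPa
τ_m = K_s·8F_mD/(πd³) = 1.1057 × 81.929 = 90.59 MPa
Soderberg: 1/n_f = τ_a/S_se + τ_m/S_sy = 59.286/478 + 90.59/832 = 0.12403 + 0.10888 = 0.23291
n_f = 1/0.23291 = 4.293

4.29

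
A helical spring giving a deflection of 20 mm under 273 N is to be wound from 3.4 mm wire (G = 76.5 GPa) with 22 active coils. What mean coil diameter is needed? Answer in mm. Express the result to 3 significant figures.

Required rate k = F/δ = 273/20 = 13.65 N/mm
D = (Gd⁴/(8N_a·k))^(1/3) = (76.5×10³·3.4⁴/(8·22·13.65))^(1/3)
  = (4255.32)^(1/3) = 16.2048 mm

16.2 mm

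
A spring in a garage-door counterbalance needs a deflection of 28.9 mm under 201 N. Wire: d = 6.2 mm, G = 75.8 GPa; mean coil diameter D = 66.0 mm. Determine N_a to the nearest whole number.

7

Required rate k = F/δ = 201/28.9 = 6.955 N/mm
N_a = Gd⁴/(8D³k) = (75.8×10³ × 6.2⁴)/(8 × 66.0³ × 6.955)
    = 1.12005e+08 / 1.59963e+07 = 7.002 → 7 coils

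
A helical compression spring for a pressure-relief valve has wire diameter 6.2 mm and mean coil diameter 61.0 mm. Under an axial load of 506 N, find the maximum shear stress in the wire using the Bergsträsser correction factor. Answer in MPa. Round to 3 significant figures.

375 MPa

Spring index C = D/d = 61.0/6.2 = 9.8387
K_B = (4C+2)/(4C−3) = 41.355/36.355 = 1.1375
τ₀ = 8FD/(πd³) = 8·506·61.0/(π·6.2³) = 246928/748.73 = 329.8 MPa
τ_max = K·τ₀ = 1.1375 × 329.8 = 375.15 MPa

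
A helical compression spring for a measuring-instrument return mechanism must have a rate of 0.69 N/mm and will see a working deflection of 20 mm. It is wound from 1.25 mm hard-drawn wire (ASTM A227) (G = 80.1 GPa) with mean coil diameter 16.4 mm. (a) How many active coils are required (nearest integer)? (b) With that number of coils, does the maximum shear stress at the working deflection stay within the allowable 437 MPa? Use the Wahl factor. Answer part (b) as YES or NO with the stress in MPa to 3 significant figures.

N_a = Gd⁴/(8D³k) = (80.1×10³)(1.25⁴)/(8·16.4³·0.69) = 8.032 → N_a = 8
Actual rate k = Gd⁴/(8D³·8) = 0.69273 N/mm
Working load F = kδ = 0.69273·20 = 13.855 N
C = 16.4/1.25 = 13.1200; K_W = (4C−1)/(4C−4)+0.615/C = 1.1088
τ_max = K_W·8FD/(πd³) = 1.1088·296.24 = 328.46 MPa
τ_max ≤ 437 MPa → acceptable

(a) 8 coils; (b) YES, τ_max = 328 MPa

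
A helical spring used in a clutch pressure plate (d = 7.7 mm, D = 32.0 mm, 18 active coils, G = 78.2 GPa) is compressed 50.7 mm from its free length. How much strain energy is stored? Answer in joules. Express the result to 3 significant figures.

74.9 J

k = Gd⁴/(8D³N_a) = (78.2×10³)(7.7⁴)/(8·32.0³·18) = 58.258 N/mm
U = ½kδ² = 0.5 × 58.258 × 50.7² = 74876 N·mm = 74.876 J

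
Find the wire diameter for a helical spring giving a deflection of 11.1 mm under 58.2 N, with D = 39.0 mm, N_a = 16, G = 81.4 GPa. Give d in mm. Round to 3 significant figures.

Required rate k = F/δ = 58.2/11.1 = 5.2432 N/mm
d = (8D³N_a·k / G)^(1/4) = (8·39.0³·16·5.2432 / (81.4×10³))^0.25
  = (489.08)^0.25 = 4.7027 mm

4.70 mm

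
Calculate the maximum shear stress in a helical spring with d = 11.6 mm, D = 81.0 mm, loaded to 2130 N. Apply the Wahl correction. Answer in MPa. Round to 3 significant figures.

342 MPa

Spring index C = D/d = 81.0/11.6 = 6.9828
K_W = (4C−1)/(4C−4) + 0.615/C = 26.931/23.931 + 0.0881 = 1.2134
τ₀ = 8FD/(πd³) = 8·2130·81.0/(π·11.6³) = 1.38024e+06/4903.7 = 281.47 MPa
τ_max = K·τ₀ = 1.2134 × 281.47 = 341.54 MPa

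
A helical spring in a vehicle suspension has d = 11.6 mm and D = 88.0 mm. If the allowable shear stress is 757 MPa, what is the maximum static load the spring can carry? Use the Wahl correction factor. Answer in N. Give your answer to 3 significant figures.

C = D/d = 88.0/11.6 = 7.5862
K_W = (4C−1)/(4C−4) + 0.615/C = 29.345/26.345 + 0.0811 = 1.1949
τ_max = K·8FD/(πd³) → F_max = τ_allow·πd³/(8DK)
F_max = 757·π·11.6³/(8·88.0·1.1949) = 3.7121e+06/841.24 = 4412.7 N

4410 N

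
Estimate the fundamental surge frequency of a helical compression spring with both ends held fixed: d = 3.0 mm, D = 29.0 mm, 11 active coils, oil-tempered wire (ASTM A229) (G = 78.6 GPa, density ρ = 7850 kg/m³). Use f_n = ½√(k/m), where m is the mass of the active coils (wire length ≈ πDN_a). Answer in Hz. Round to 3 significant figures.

k = Gd⁴/(8D³N_a) = (78.6×10³)(3.0⁴)/(8·29.0³·11) = 2.9664 N/mm = 2966.4 N/m
Wire length L = πDN_a = π·29.0·11 = 1002.2 mm
m = ρ·(πd²/4)·L = 7850 × 7.0686×10⁻⁶ m² × 1.0022 m = 0.055609 kg
f_n = ½√(k/m) = 0.5·√(2966.4/0.055609) = 0.5·√(53344) = 115.48 Hz

115 Hz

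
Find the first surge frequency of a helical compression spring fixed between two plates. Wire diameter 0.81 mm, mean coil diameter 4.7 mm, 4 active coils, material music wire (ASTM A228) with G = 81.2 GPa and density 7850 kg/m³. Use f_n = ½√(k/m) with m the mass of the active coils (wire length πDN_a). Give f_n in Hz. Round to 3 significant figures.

k = Gd⁴/(8D³N_a) = (81.2×10³)(0.81⁴)/(8·4.7³·4) = 10.521 N/mm = 10521 N/m
Wire length L = πDN_a = π·4.7·4 = 59.062 mm
m = ρ·(πd²/4)·L = 7850 × 0.5153×10⁻⁶ m² × 0.059062 m = 0.00023891 kg
f_n = ½√(k/m) = 0.5·√(10521/0.00023891) = 0.5·√(4.4037e+07) = 3318 Hz

3320 Hz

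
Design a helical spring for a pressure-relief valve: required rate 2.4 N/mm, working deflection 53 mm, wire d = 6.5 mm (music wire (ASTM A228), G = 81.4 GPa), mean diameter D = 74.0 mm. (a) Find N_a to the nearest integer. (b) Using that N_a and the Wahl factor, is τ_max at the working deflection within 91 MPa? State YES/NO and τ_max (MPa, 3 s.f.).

(a) 19 coils; (b) NO, τ_max = 96.6 MPa

N_a = Gd⁴/(8D³k) = (81.4×10³)(6.5⁴)/(8·74.0³·2.4) = 18.68 → N_a = 19
Actual rate k = Gd⁴/(8D³·19) = 2.3591 N/mm
Working load F = kδ = 2.3591·53 = 125.03 N
C = 74.0/6.5 = 11.3846; K_W = (4C−1)/(4C−4)+0.615/C = 1.1262
τ_max = K_W·8FD/(πd³) = 1.1262·85.792 = 96.623 MPa
τ_max > 91 MPa → exceeds allowable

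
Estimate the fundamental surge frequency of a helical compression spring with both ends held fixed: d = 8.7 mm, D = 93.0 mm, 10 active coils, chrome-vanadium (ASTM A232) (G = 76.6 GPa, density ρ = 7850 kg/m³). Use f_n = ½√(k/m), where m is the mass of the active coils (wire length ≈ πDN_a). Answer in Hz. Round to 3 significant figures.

k = Gd⁴/(8D³N_a) = (76.6×10³)(8.7⁴)/(8·93.0³·10) = 6.8197 N/mm = 6819.7 N/m
Wire length L = πDN_a = π·93.0·10 = 2921.7 mm
m = ρ·(πd²/4)·L = 7850 × 59.447×10⁻⁶ m² × 2.9217 m = 1.3634 kg
f_n = ½√(k/m) = 0.5·√(6819.7/1.3634) = 0.5·√(5001.9) = 35.362 Hz

35.4 Hz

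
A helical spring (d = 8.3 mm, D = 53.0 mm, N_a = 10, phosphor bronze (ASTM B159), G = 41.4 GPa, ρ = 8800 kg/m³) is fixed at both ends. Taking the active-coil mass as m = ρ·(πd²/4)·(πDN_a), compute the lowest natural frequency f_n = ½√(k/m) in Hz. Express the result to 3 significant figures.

k = Gd⁴/(8D³N_a) = (41.4×10³)(8.3⁴)/(8·53.0³·10) = 16.497 N/mm = 16497 N/m
Wire length L = πDN_a = π·53.0·10 = 1665 mm
m = ρ·(πd²/4)·L = 8800 × 54.106×10⁻⁶ m² × 1.665 m = 0.79278 kg
f_n = ½√(k/m) = 0.5·√(16497/0.79278) = 0.5·√(20808) = 72.126 Hz

72.1 Hz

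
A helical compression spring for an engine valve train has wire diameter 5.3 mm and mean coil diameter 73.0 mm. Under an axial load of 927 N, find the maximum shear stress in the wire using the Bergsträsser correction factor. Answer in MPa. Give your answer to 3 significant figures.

Spring index C = D/d = 73.0/5.3 = 13.7736
K_B = (4C+2)/(4C−3) = 57.094/52.094 = 1.0960
τ₀ = 8FD/(πd³) = 8·927·73.0/(π·5.3³) = 541368/467.71 = 1157.5 MPa
τ_max = K·τ₀ = 1.0960 × 1157.5 = 1268.6 MPa

1270 MPa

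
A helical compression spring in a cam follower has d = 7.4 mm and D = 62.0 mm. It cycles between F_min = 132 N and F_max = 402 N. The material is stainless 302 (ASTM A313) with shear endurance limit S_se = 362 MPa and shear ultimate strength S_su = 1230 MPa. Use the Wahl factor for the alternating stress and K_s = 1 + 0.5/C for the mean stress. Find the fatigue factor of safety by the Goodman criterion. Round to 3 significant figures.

C = D/d = 62.0/7.4 = 8.3784; K_W = (4C−1)/(4C−4)+0.615/C = 1.1751; K_s = 1+0.5/C = 1.0597
F_a = (F_max−F_min)/2 = 135 N; F_m = (F_max+F_min)/2 = 267 N
τ_a = K_W·8F_aD/(πd³) = 1.1751 × 52.598 = 61.806 MPa
τ_m = K_s·8F_mD/(πd³) = 1.0597 × 104.03 = 110.24 MPa
Goodman: 1/n_f = τ_a/S_se + τ_m/S_su = 61.806/362 + 110.24/1230 = 0.17073 + 0.08962 = 0.26036
n_f = 1/0.26036 = 3.841

3.84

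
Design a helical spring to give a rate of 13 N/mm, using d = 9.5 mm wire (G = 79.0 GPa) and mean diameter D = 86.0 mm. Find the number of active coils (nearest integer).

N_a = Gd⁴/(8D³k) = (79.0×10³ × 9.5⁴)/(8 × 86.0³ × 13)
    = 6.4346e+08 / 6.61498e+07 = 9.727 → 10 coils

10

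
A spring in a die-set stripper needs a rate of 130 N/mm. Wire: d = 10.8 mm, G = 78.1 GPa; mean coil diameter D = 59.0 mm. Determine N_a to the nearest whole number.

5

N_a = Gd⁴/(8D³k) = (78.1×10³ × 10.8⁴)/(8 × 59.0³ × 130)
    = 1.06254e+09 / 2.13594e+08 = 4.975 → 5 coils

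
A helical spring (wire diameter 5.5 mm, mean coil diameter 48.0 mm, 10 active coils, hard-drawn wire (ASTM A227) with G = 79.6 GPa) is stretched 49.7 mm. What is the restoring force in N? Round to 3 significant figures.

409 N

k = Gd⁴/(8D³N_a) = (79.6×10³)(5.5⁴)/(8·48.0³·10) = 8.2328 N/mm
F = k·δ = 8.2328 × 49.7 = 409.17 N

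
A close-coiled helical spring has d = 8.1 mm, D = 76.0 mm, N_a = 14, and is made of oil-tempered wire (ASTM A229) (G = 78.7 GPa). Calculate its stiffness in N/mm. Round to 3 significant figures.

6.89 N/mm

k = Gd⁴/(8D³N_a) = (78.7×10³ × 8.1⁴) / (8 × 76.0³ × 14)
  = 3.38778e+08 / 4.91653e+07 = 6.8906 N/mm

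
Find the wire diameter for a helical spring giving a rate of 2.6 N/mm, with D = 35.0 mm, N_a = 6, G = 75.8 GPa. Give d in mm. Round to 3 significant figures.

2.90 mm

d = (8D³N_a·k / G)^(1/4) = (8·35.0³·6·2.6 / (75.8×10³))^0.25
  = (70.591)^0.25 = 2.8986 mm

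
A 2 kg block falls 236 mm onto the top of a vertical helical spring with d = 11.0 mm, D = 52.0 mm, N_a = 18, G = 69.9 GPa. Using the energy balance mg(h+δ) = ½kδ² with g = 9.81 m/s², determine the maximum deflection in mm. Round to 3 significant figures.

k = Gd⁴/(8D³N_a) = (69.9×10³)(11.0⁴)/(8·52.0³·18) = 50.545 N/mm
W = mg = 2 × 9.81 = 19.62 N
½kδ² − Wδ − Wh = 0 → δ = (W + √(W² + 2kWh))/k
δ = (19.62 + √(384.94 + 468076))/50.545 = (19.62 + 684.44)/50.545 = 13.93 mm

13.9 mm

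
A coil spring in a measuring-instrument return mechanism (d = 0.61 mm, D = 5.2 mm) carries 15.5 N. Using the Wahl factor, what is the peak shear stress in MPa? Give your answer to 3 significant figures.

1060 MPa

Spring index C = D/d = 5.2/0.61 = 8.5246
K_W = (4C−1)/(4C−4) + 0.615/C = 33.098/30.098 + 0.0721 = 1.1718
τ₀ = 8FD/(πd³) = 8·15.5·5.2/(π·0.61³) = 644.8/0.71308 = 904.24 MPa
τ_max = K·τ₀ = 1.1718 × 904.24 = 1059.6 MPa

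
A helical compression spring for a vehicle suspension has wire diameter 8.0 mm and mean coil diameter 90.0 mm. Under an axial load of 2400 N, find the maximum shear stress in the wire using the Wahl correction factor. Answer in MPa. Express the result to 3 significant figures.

1210 MPa

Spring index C = D/d = 90.0/8.0 = 11.2500
K_W = (4C−1)/(4C−4) + 0.615/C = 44.000/41.000 + 0.0547 = 1.1278
τ₀ = 8FD/(πd³) = 8·2400·90.0/(π·8.0³) = 1.728e+06/1608.5 = 1074.3 MPa
τ_max = K·τ₀ = 1.1278 × 1074.3 = 1211.6 MPa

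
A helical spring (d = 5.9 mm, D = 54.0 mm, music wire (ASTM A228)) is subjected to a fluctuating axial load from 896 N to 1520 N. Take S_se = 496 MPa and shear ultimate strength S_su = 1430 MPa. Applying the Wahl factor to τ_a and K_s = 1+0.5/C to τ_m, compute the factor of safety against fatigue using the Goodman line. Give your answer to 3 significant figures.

0.922

C = D/d = 54.0/5.9 = 9.1525; K_W = (4C−1)/(4C−4)+0.615/C = 1.1592; K_s = 1+0.5/C = 1.0546
F_a = (F_max−F_min)/2 = 312 N; F_m = (F_max+F_min)/2 = 1208 N
τ_a = K_W·8F_aD/(πd³) = 1.1592 × 208.9 = 242.15 MPa
τ_m = K_s·8F_mD/(πd³) = 1.0546 × 808.81 = 852.99 MPa
Goodman: 1/n_f = τ_a/S_se + τ_m/S_su = 242.15/496 + 852.99/1430 = 0.48821 + 0.59650 = 1.0847
n_f = 1/1.0847 = 0.9219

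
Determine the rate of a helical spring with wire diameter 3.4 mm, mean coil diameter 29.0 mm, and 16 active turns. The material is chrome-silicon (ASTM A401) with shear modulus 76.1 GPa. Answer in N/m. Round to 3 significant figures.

k = Gd⁴/(8D³N_a) = (76.1×10³ × 3.4⁴) / (8 × 29.0³ × 16)
  = 1.01695e+07 / 3.12179e+06 = 3.2576 N/mm = 3257.6 N/m

3260 N/m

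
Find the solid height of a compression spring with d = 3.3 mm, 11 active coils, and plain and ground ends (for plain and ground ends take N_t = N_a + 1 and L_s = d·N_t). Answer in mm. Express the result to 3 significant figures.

39.6 mm

plain and ground ends: N_t = N_a + 1 = 11 + 1 = 12
L_s = d·N_t = 3.3 × 12 = 39.6 mm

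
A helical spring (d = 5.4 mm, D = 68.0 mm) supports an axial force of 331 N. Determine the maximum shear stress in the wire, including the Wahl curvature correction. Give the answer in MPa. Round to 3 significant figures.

Spring index C = D/d = 68.0/5.4 = 12.5926
K_W = (4C−1)/(4C−4) + 0.615/C = 49.370/46.370 + 0.0488 = 1.1135
τ₀ = 8FD/(πd³) = 8·331·68.0/(π·5.4³) = 180064/494.69 = 364 MPa
τ_max = K·τ₀ = 1.1135 × 364 = 405.32 MPa

405 MPa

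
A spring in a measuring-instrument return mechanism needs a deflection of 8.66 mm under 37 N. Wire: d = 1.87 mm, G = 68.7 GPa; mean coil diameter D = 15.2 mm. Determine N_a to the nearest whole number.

Required rate k = F/δ = 37/8.66 = 4.2725 N/mm
N_a = Gd⁴/(8D³k) = (68.7×10³ × 1.87⁴)/(8 × 15.2³ × 4.2725)
    = 840085 / 120034 = 6.999 → 7 coils

7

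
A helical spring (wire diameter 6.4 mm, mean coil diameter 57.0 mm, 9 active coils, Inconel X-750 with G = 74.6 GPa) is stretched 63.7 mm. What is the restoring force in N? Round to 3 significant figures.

k = Gd⁴/(8D³N_a) = (74.6×10³)(6.4⁴)/(8·57.0³·9) = 9.3865 N/mm
F = k·δ = 9.3865 × 63.7 = 597.92 N

598 N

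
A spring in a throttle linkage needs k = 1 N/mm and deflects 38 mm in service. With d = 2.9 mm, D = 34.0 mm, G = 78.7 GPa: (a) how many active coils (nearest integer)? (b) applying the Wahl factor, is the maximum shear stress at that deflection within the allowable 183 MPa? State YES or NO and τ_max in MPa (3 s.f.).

(a) 18 coils; (b) YES, τ_max = 149 MPa

N_a = Gd⁴/(8D³k) = (78.7×10³)(2.9⁴)/(8·34.0³·1) = 17.7 → N_a = 18
Actual rate k = Gd⁴/(8D³·18) = 0.98348 N/mm
Working load F = kδ = 0.98348·38 = 37.372 N
C = 34.0/2.9 = 11.7241; K_W = (4C−1)/(4C−4)+0.615/C = 1.1224
τ_max = K_W·8FD/(πd³) = 1.1224·132.67 = 148.91 MPa
τ_max ≤ 183 MPa → acceptable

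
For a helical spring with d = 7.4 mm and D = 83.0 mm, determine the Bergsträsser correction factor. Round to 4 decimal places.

1.1194

C = D/d = 83.0/7.4 = 11.2162
K_B = (4C+2)/(4C−3) = 46.865/41.865 = 1.1194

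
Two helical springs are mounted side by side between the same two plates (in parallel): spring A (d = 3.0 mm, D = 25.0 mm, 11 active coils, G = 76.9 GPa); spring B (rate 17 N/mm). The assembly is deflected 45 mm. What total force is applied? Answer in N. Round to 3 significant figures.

k_A = Gd⁴/(8D³N_a) = (76.9×10³)(3.0⁴)/(8·25.0³·11) = 4.5301 N/mm
Parallel: k_eq = 4.5301 + 17 = 21.53 N/mm
F = k_eq·δ = 21.53·45 = 968.85 N

969 N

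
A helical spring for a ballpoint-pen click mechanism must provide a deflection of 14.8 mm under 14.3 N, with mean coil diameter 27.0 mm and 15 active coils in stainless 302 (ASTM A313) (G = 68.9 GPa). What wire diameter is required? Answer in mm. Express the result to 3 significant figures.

2.40 mm

Required rate k = F/δ = 14.3/14.8 = 0.96622 N/mm
d = (8D³N_a·k / G)^(1/4) = (8·27.0³·15·0.96622 / (68.9×10³))^0.25
  = (33.123)^0.25 = 2.3990 mm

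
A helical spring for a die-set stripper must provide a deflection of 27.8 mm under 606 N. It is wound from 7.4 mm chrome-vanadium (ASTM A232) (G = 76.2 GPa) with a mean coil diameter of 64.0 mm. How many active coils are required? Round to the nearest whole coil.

Required rate k = F/δ = 606/27.8 = 21.799 N/mm
N_a = Gd⁴/(8D³k) = (76.2×10³ × 7.4⁴)/(8 × 64.0³ × 21.799)
    = 2.28498e+08 / 4.57149e+07 = 4.998 → 5 coils

5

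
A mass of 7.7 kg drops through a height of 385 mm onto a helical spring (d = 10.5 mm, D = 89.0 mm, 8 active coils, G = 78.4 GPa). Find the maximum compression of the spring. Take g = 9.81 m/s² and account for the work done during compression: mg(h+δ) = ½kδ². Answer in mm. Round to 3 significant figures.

56.2 mm

k = Gd⁴/(8D³N_a) = (78.4×10³)(10.5⁴)/(8·89.0³·8) = 21.121 N/mm
W = mg = 7.7 × 9.81 = 75.537 N
½kδ² − Wδ − Wh = 0 → δ = (W + √(W² + 2kWh))/k
δ = (75.537 + √(5705.8 + 1.2285e+06))/21.121 = (75.537 + 1110.9)/21.121 = 56.174 mm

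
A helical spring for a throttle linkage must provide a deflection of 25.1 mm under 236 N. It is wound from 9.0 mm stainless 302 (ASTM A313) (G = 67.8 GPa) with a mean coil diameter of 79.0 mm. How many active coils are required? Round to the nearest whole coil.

Required rate k = F/δ = 236/25.1 = 9.4024 N/mm
N_a = Gd⁴/(8D³k) = (67.8×10³ × 9.0⁴)/(8 × 79.0³ × 9.4024)
    = 4.44836e+08 / 3.7086e+07 = 11.99 → 12 coils

12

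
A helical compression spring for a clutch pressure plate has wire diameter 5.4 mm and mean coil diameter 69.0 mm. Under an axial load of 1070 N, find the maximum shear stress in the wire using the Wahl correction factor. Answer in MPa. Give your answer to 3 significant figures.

1330 MPa

Spring index C = D/d = 69.0/5.4 = 12.7778
K_W = (4C−1)/(4C−4) + 0.615/C = 50.111/47.111 + 0.0481 = 1.1118
τ₀ = 8FD/(πd³) = 8·1070·69.0/(π·5.4³) = 590640/494.69 = 1194 MPa
τ_max = K·τ₀ = 1.1118 × 1194 = 1327.5 MPa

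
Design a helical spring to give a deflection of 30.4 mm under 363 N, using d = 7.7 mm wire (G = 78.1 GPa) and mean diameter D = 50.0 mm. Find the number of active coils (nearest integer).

Required rate k = F/δ = 363/30.4 = 11.941 N/mm
N_a = Gd⁴/(8D³k) = (78.1×10³ × 7.7⁴)/(8 × 50.0³ × 11.941)
    = 2.74545e+08 / 1.19408e+07 = 22.99 → 23 coils

23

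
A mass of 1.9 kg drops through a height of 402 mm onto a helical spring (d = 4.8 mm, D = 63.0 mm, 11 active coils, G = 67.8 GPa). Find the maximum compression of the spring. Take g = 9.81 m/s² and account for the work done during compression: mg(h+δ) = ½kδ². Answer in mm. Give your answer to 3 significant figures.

k = Gd⁴/(8D³N_a) = (67.8×10³)(4.8⁴)/(8·63.0³·11) = 1.6356 N/mm
W = mg = 1.9 × 9.81 = 18.639 N
½kδ² − Wδ − Wh = 0 → δ = (W + √(W² + 2kWh))/k
δ = (18.639 + √(347.41 + 24511.4))/1.6356 = (18.639 + 157.67)/1.6356 = 107.79 mm

108 mm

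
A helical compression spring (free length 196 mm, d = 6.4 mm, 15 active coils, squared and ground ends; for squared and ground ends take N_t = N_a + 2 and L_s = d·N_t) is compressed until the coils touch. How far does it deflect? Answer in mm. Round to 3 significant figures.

87.2 mm

N_t = 17; L_s = 6.4·17 = 108.8 mm
δ_solid = L₀ − L_s = 196 − 108.8 = 87.2 mm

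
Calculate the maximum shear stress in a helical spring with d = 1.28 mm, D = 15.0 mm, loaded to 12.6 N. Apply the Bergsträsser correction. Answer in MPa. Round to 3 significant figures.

256 MPa

Spring index C = D/d = 15.0/1.28 = 11.7188
K_B = (4C+2)/(4C−3) = 48.875/43.875 = 1.1140
τ₀ = 8FD/(πd³) = 8·12.6·15.0/(π·1.28³) = 1512/6.5884 = 229.49 MPa
τ_max = K·τ₀ = 1.1140 × 229.49 = 255.65 MPa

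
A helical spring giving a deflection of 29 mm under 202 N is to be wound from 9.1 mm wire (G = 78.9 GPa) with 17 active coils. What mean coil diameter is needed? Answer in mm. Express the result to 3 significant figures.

83.0 mm

Required rate k = F/δ = 202/29 = 6.9655 N/mm
D = (Gd⁴/(8N_a·k))^(1/3) = (78.9×10³·9.1⁴/(8·17·6.9655))^(1/3)
  = (571150)^(1/3) = 82.9692 mm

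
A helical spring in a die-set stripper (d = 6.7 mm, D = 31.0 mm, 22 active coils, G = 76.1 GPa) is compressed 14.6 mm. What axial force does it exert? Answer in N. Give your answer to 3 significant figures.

k = Gd⁴/(8D³N_a) = (76.1×10³)(6.7⁴)/(8·31.0³·22) = 29.247 N/mm
F = k·δ = 29.247 × 14.6 = 427.01 N

427 N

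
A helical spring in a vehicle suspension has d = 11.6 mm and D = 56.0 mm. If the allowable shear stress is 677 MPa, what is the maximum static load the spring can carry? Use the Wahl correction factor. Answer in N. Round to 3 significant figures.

5600 N

C = D/d = 56.0/11.6 = 4.8276
K_W = (4C−1)/(4C−4) + 0.615/C = 18.310/15.310 + 0.1274 = 1.3233
τ_max = K·8FD/(πd³) → F_max = τ_allow·πd³/(8DK)
F_max = 677·π·11.6³/(8·56.0·1.3233) = 3.3198e+06/592.86 = 5599.7 N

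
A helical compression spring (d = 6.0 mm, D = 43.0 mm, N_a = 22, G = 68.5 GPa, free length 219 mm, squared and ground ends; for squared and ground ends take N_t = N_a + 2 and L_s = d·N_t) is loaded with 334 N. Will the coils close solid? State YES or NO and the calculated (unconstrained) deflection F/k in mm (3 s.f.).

k = Gd⁴/(8D³N_a) = (68.5×10³)(6.0⁴)/(8·43.0³·22) = 6.3442 N/mm
N_t = 24; L_s = 6.0·24 = 144 mm; δ_solid = L₀ − L_s = 219 − 144 = 75 mm
δ = F/k = 334/6.3442 = 52.646 mm
δ < δ_solid → spring does not go solid

NO, δ = 52.6 mm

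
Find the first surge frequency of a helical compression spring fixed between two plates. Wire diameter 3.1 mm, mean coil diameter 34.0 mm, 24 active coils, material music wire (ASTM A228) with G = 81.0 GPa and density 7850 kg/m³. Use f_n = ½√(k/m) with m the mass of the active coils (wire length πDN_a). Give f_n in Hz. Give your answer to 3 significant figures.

k = Gd⁴/(8D³N_a) = (81.0×10³)(3.1⁴)/(8·34.0³·24) = 0.99127 N/mm = 991.27 N/m
Wire length L = πDN_a = π·34.0·24 = 2563.5 mm
m = ρ·(πd²/4)·L = 7850 × 7.5477×10⁻⁶ m² × 2.5635 m = 0.15189 kg
f_n = ½√(k/m) = 0.5·√(991.27/0.15189) = 0.5·√(6526.4) = 40.393 Hz

40.4 Hz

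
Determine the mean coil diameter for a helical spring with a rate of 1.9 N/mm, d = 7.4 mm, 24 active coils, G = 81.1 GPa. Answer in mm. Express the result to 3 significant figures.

87.4 mm

D = (Gd⁴/(8N_a·k))^(1/3) = (81.1×10³·7.4⁴/(8·24·1.9))^(1/3)
  = (666642)^(1/3) = 87.3570 mm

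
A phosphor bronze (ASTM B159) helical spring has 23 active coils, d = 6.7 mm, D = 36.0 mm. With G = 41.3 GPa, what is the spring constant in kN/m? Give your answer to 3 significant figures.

k = Gd⁴/(8D³N_a) = (41.3×10³ × 6.7⁴) / (8 × 36.0³ × 23)
  = 8.32241e+07 / 8.5847e+06 = 9.6945 N/mm

9.69 kN/m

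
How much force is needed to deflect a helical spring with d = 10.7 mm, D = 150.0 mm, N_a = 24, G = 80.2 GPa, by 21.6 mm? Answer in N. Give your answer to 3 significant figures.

k = Gd⁴/(8D³N_a) = (80.2×10³)(10.7⁴)/(8·150.0³·24) = 1.6223 N/mm
F = k·δ = 1.6223 × 21.6 = 35.042 N

35.0 N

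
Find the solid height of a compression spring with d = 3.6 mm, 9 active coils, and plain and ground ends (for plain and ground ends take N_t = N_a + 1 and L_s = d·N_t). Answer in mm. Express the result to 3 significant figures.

36.0 mm

plain and ground ends: N_t = N_a + 1 = 9 + 1 = 10
L_s = d·N_t = 3.6 × 10 = 36 mm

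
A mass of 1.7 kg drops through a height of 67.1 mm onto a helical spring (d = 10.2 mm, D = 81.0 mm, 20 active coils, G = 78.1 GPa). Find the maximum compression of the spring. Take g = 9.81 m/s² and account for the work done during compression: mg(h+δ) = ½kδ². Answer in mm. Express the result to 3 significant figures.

16.8 mm

k = Gd⁴/(8D³N_a) = (78.1×10³)(10.2⁴)/(8·81.0³·20) = 9.9421 N/mm
W = mg = 1.7 × 9.81 = 16.677 N
½kδ² − Wδ − Wh = 0 → δ = (W + √(W² + 2kWh))/k
δ = (16.677 + √(278.12 + 22250.9))/9.9421 = (16.677 + 150.1)/9.9421 = 16.775 mm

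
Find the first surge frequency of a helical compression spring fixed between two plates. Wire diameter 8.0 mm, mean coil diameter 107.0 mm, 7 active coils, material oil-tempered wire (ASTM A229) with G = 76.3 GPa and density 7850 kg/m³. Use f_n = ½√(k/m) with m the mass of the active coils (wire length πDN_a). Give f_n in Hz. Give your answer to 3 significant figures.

k = Gd⁴/(8D³N_a) = (76.3×10³)(8.0⁴)/(8·107.0³·7) = 4.5556 N/mm = 4555.6 N/m
Wire length L = πDN_a = π·107.0·7 = 2353.1 mm
m = ρ·(πd²/4)·L = 7850 × 50.265×10⁻⁶ m² × 2.3531 m = 0.92848 kg
f_n = ½√(k/m) = 0.5·√(4555.6/0.92848) = 0.5·√(4906.5) = 35.023 Hz

35.0 Hz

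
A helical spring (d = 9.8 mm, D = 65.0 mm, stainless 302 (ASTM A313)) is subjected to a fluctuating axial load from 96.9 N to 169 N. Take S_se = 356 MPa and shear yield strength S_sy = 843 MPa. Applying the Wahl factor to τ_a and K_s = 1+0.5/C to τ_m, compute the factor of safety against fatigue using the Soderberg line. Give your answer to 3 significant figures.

19.4

C = D/d = 65.0/9.8 = 6.6327; K_W = (4C−1)/(4C−4)+0.615/C = 1.2259; K_s = 1+0.5/C = 1.0754
F_a = (F_max−F_min)/2 = 36.05 N; F_m = (F_max+F_min)/2 = 132.95 N
τ_a = K_W·8F_aD/(πd³) = 1.2259 × 6.3399 = 7.7719 MPa
τ_m = K_s·8F_mD/(πd³) = 1.0754 × 23.381 = 25.144 MPa
Soderberg: 1/n_f = τ_a/S_se + τ_m/S_sy = 7.7719/356 + 25.144/843 = 0.02183 + 0.02983 = 0.051657
n_f = 1/0.051657 = 19.36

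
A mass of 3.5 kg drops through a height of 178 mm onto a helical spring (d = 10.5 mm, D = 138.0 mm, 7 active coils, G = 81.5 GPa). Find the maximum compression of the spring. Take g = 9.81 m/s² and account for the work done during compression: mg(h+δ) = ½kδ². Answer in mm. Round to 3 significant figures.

48.0 mm

k = Gd⁴/(8D³N_a) = (81.5×10³)(10.5⁴)/(8·138.0³·7) = 6.7312 N/mm
W = mg = 3.5 × 9.81 = 34.335 N
½kδ² − Wδ − Wh = 0 → δ = (W + √(W² + 2kWh))/k
δ = (34.335 + √(1178.9 + 82276.6))/6.7312 = (34.335 + 288.89)/6.7312 = 48.019 mm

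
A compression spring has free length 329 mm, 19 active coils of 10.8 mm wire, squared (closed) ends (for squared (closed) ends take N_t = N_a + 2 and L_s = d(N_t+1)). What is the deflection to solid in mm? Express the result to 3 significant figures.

N_t = 21; L_s = 10.8·22 = 237.6 mm
δ_solid = L₀ − L_s = 329 − 237.6 = 91.4 mm

91.4 mm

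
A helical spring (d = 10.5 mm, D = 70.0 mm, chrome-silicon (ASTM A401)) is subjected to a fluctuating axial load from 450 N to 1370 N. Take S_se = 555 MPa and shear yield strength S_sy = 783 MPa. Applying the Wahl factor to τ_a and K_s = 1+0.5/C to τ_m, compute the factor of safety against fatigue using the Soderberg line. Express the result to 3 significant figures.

C = D/d = 70.0/10.5 = 6.6667; K_W = (4C−1)/(4C−4)+0.615/C = 1.2246; K_s = 1+0.5/C = 1.0750
F_a = (F_max−F_min)/2 = 460 N; F_m = (F_max+F_min)/2 = 910 N
τ_a = K_W·8F_aD/(πd³) = 1.2246 × 70.832 = 86.741 MPa
τ_m = K_s·8F_mD/(πd³) = 1.0750 × 140.12 = 150.63 MPa
Soderberg: 1/n_f = τ_a/S_se + τ_m/S_sy = 86.741/555 + 150.63/783 = 0.15629 + 0.19238 = 0.34867
n_f = 1/0.34867 = 2.868

2.87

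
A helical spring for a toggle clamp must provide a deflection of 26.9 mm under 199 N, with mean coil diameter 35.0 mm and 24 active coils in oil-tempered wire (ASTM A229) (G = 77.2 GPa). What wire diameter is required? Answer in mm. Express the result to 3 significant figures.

5.30 mm

Required rate k = F/δ = 199/26.9 = 7.3978 N/mm
d = (8D³N_a·k / G)^(1/4) = (8·35.0³·24·7.3978 / (77.2×10³))^0.25
  = (788.84)^0.25 = 5.2997 mm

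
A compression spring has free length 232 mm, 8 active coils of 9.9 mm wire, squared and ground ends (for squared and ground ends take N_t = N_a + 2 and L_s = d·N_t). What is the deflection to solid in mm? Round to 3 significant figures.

133 mm

N_t = 10; L_s = 9.9·10 = 99 mm
δ_solid = L₀ − L_s = 232 − 99 = 133 mm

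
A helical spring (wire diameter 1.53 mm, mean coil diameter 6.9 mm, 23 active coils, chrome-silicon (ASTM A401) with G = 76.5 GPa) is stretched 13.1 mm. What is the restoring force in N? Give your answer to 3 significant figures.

k = Gd⁴/(8D³N_a) = (76.5×10³)(1.53⁴)/(8·6.9³·23) = 6.9352 N/mm
F = k·δ = 6.9352 × 13.1 = 90.852 N

90.9 N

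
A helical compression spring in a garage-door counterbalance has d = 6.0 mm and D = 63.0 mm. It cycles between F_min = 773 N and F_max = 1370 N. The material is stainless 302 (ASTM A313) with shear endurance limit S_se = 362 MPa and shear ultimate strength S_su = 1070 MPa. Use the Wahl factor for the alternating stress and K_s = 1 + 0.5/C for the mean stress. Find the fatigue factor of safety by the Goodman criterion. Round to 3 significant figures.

C = D/d = 63.0/6.0 = 10.5000; K_W = (4C−1)/(4C−4)+0.615/C = 1.1375; K_s = 1+0.5/C = 1.0476
F_a = (F_max−F_min)/2 = 298.5 N; F_m = (F_max+F_min)/2 = 1071.5 N
τ_a = K_W·8F_aD/(πd³) = 1.1375 × 221.7 = 252.19 MPa
τ_m = K_s·8F_mD/(πd³) = 1.0476 × 795.83 = 833.72 MPa
Goodman: 1/n_f = τ_a/S_se + τ_m/S_su = 252.19/362 + 833.72/1070 = 0.69666 + 0.77918 = 1.4758
n_f = 1/1.4758 = 0.6776

0.678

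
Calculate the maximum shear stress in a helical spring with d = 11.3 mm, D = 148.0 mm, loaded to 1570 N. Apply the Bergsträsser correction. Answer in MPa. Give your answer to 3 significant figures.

Spring index C = D/d = 148.0/11.3 = 13.0973
K_B = (4C+2)/(4C−3) = 54.389/49.389 = 1.1012
τ₀ = 8FD/(πd³) = 8·1570·148.0/(π·11.3³) = 1.85888e+06/4533 = 410.08 MPa
τ_max = K·τ₀ = 1.1012 × 410.08 = 451.59 MPa

452 MPa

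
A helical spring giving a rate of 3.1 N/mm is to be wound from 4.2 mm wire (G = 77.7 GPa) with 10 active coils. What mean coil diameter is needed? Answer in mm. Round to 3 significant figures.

D = (Gd⁴/(8N_a·k))^(1/3) = (77.7×10³·4.2⁴/(8·10·3.1))^(1/3)
  = (97491.4)^(1/3) = 46.0245 mm

46.0 mm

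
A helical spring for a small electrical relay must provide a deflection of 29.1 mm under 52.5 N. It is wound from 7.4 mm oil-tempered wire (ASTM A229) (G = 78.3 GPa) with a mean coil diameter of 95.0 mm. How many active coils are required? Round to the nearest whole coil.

Required rate k = F/δ = 52.5/29.1 = 1.8041 N/mm
N_a = Gd⁴/(8D³k) = (78.3×10³ × 7.4⁴)/(8 × 95.0³ × 1.8041)
    = 2.34795e+08 / 1.23745e+07 = 18.97 → 19 coils

19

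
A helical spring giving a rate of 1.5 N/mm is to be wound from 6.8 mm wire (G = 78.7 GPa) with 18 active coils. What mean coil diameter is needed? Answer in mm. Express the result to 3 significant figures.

92.0 mm

D = (Gd⁴/(8N_a·k))^(1/3) = (78.7×10³·6.8⁴/(8·18·1.5))^(1/3)
  = (779034)^(1/3) = 92.0136 mm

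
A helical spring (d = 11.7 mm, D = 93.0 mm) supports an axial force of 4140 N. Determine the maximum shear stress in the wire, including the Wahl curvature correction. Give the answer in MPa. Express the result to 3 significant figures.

Spring index C = D/d = 93.0/11.7 = 7.9487
K_W = (4C−1)/(4C−4) + 0.615/C = 30.795/27.795 + 0.0774 = 1.1853
τ₀ = 8FD/(πd³) = 8·4140·93.0/(π·11.7³) = 3.08016e+06/5031.6 = 612.16 MPa
τ_max = K·τ₀ = 1.1853 × 612.16 = 725.6 MPa

726 MPa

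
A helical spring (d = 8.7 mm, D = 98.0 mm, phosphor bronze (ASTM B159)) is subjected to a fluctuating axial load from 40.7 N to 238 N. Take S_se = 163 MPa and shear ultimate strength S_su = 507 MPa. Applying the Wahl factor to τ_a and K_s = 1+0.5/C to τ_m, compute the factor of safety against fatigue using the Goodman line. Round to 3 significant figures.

2.72

C = D/d = 98.0/8.7 = 11.2644; K_W = (4C−1)/(4C−4)+0.615/C = 1.1277; K_s = 1+0.5/C = 1.0444
F_a = (F_max−F_min)/2 = 98.65 N; F_m = (F_max+F_min)/2 = 139.35 N
τ_a = K_W·8F_aD/(πd³) = 1.1277 × 37.386 = 42.159 MPa
τ_m = K_s·8F_mD/(πd³) = 1.0444 × 52.81 = 55.154 MPa
Goodman: 1/n_f = τ_a/S_se + τ_m/S_su = 42.159/163 + 55.154/507 = 0.25864 + 0.10879 = 0.36743
n_f = 1/0.36743 = 2.722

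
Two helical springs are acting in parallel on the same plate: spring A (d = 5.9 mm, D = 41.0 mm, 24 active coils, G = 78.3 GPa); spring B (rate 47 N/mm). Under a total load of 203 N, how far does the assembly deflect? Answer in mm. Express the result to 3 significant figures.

3.75 mm

k_A = Gd⁴/(8D³N_a) = (78.3×10³)(5.9⁴)/(8·41.0³·24) = 7.17 N/mm
Parallel: k_eq = 7.17 + 47 = 54.17 N/mm
δ = F/k_eq = 203/54.17 = 3.7475 mm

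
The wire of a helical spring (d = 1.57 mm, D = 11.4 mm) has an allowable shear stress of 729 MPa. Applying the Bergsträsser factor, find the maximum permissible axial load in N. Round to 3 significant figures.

C = D/d = 11.4/1.57 = 7.2611
K_B = (4C+2)/(4C−3) = 31.045/26.045 = 1.1920
τ_max = K·8FD/(πd³) → F_max = τ_allow·πd³/(8DK)
F_max = 729·π·1.57³/(8·11.4·1.1920) = 8862.9/108.71 = 81.529 N

81.5 N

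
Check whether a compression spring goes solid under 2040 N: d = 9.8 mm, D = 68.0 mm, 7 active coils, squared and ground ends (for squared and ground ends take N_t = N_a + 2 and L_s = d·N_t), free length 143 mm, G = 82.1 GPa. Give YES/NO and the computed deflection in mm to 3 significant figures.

NO, δ = 47.4 mm

k = Gd⁴/(8D³N_a) = (82.1×10³)(9.8⁴)/(8·68.0³·7) = 43.006 N/mm
N_t = 9; L_s = 9.8·9 = 88.2 mm; δ_solid = L₀ − L_s = 143 − 88.2 = 54.8 mm
δ = F/k = 2040/43.006 = 47.435 mm
δ < δ_solid → spring does not go solid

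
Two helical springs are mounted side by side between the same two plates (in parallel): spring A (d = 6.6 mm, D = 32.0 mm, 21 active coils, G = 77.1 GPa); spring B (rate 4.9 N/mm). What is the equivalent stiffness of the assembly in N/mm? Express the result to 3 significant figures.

k_A = Gd⁴/(8D³N_a) = (77.1×10³)(6.6⁴)/(8·32.0³·21) = 26.575 N/mm
Parallel: k_eq = 26.575 + 4.9 = 31.475 N/mm

31.5 N/mm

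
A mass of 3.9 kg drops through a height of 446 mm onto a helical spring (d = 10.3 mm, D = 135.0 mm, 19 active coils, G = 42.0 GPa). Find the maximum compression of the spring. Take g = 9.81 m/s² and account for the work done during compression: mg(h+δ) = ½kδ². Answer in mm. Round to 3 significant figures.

k = Gd⁴/(8D³N_a) = (42.0×10³)(10.3⁴)/(8·135.0³·19) = 1.264 N/mm
W = mg = 3.9 × 9.81 = 38.259 N
½kδ² − Wδ − Wh = 0 → δ = (W + √(W² + 2kWh))/k
δ = (38.259 + √(1463.8 + 43137.2))/1.264 = (38.259 + 211.19)/1.264 = 197.35 mm

197 mm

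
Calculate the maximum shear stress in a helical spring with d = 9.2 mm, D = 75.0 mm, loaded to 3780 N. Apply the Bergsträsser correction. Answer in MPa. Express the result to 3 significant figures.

Spring index C = D/d = 75.0/9.2 = 8.1522
K_B = (4C+2)/(4C−3) = 34.609/29.609 = 1.1689
τ₀ = 8FD/(πd³) = 8·3780·75.0/(π·9.2³) = 2.268e+06/2446.3 = 927.11 MPa
τ_max = K·τ₀ = 1.1689 × 927.11 = 1083.7 MPa

1080 MPa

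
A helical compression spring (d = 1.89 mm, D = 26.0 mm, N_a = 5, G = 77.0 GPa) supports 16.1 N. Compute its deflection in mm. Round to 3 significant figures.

11.5 mm

k = Gd⁴/(8D³N_a) = (77.0×10³)(1.89⁴)/(8·26.0³·5) = 1.3975 N/mm
δ = F/k = 16.1 / 1.3975 = 11.52 mm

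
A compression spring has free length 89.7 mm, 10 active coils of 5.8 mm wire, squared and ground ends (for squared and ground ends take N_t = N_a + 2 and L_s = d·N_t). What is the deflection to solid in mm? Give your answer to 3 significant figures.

20.1 mm

N_t = 12; L_s = 5.8·12 = 69.6 mm
δ_solid = L₀ − L_s = 89.7 − 69.6 = 20.1 mm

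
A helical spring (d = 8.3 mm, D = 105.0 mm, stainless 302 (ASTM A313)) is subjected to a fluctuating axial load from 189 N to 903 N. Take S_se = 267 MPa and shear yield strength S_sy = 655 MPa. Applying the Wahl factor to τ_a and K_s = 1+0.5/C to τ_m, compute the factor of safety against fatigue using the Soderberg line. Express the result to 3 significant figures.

0.908

C = D/d = 105.0/8.3 = 12.6506; K_W = (4C−1)/(4C−4)+0.615/C = 1.1130; K_s = 1+0.5/C = 1.0395
F_a = (F_max−F_min)/2 = 357 N; F_m = (F_max+F_min)/2 = 546 N
τ_a = K_W·8F_aD/(πd³) = 1.1130 × 166.94 = 185.8 MPa
τ_m = K_s·8F_mD/(πd³) = 1.0395 × 255.32 = 265.41 MPa
Soderberg: 1/n_f = τ_a/S_se + τ_m/S_sy = 185.8/267 + 265.41/655 = 0.69589 + 0.40521 = 1.1011
n_f = 1/1.1011 = 0.9082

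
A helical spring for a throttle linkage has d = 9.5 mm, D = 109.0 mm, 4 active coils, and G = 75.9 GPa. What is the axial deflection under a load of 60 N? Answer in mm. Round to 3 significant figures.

k = Gd⁴/(8D³N_a) = (75.9×10³)(9.5⁴)/(8·109.0³·4) = 14.918 N/mm
δ = F/k = 60 / 14.918 = 4.022 mm

4.02 mm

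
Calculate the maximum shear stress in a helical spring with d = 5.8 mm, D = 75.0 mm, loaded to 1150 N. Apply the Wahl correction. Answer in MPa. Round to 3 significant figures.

Spring index C = D/d = 75.0/5.8 = 12.9310
K_W = (4C−1)/(4C−4) + 0.615/C = 50.724/47.724 + 0.0476 = 1.1104
τ₀ = 8FD/(πd³) = 8·1150·75.0/(π·5.8³) = 690000/612.96 = 1125.7 MPa
τ_max = K·τ₀ = 1.1104 × 1125.7 = 1250 MPa

1250 MPa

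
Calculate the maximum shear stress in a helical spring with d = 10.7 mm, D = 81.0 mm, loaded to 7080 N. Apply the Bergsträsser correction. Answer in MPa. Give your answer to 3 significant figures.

1410 MPa

Spring index C = D/d = 81.0/10.7 = 7.5701
K_B = (4C+2)/(4C−3) = 32.280/27.280 = 1.1833
τ₀ = 8FD/(πd³) = 8·7080·81.0/(π·10.7³) = 4.58784e+06/3848.6 = 1192.1 MPa
τ_max = K·τ₀ = 1.1833 × 1192.1 = 1410.6 MPa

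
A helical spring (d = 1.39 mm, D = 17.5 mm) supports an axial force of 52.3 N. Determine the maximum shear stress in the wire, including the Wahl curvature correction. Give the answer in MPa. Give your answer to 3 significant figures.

966 MPa

Spring index C = D/d = 17.5/1.39 = 12.5899
K_W = (4C−1)/(4C−4) + 0.615/C = 49.360/46.360 + 0.0488 = 1.1136
τ₀ = 8FD/(πd³) = 8·52.3·17.5/(π·1.39³) = 7322/8.4371 = 867.83 MPa
τ_max = K·τ₀ = 1.1136 × 867.83 = 966.38 MPa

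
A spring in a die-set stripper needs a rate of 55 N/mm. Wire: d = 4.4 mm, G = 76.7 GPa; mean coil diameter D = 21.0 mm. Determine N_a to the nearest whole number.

7

N_a = Gd⁴/(8D³k) = (76.7×10³ × 4.4⁴)/(8 × 21.0³ × 55)
    = 2.87479e+07 / 4.07484e+06 = 7.055 → 7 coils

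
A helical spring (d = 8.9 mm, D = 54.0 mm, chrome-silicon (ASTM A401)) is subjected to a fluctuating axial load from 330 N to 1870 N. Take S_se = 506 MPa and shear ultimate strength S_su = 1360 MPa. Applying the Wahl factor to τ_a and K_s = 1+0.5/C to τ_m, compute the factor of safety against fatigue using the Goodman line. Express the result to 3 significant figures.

1.85

C = D/d = 54.0/8.9 = 6.0674; K_W = (4C−1)/(4C−4)+0.615/C = 1.2494; K_s = 1+0.5/C = 1.0824
F_a = (F_max−F_min)/2 = 770 N; F_m = (F_max+F_min)/2 = 1100 N
τ_a = K_W·8F_aD/(πd³) = 1.2494 × 150.19 = 187.65 MPa
τ_m = K_s·8F_mD/(πd³) = 1.0824 × 214.56 = 232.25 MPa
Goodman: 1/n_f = τ_a/S_se + τ_m/S_su = 187.65/506 + 232.25/1360 = 0.37085 + 0.17077 = 0.54161
n_f = 1/0.54161 = 1.846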